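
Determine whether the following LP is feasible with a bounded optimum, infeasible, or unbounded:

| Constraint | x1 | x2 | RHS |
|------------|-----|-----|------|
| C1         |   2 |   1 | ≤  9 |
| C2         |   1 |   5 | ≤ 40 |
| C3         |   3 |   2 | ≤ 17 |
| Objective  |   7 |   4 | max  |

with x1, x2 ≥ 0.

Feasible with a bounded optimal solution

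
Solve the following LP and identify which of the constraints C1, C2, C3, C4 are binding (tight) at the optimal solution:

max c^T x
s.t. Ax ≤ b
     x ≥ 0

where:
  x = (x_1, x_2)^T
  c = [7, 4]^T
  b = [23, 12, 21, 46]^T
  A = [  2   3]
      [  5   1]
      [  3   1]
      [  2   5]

At x_1 = 1, x_2 = 7, compute slack b - a·x for each constraint:
  C1: 23 − 23 = 0  (binding)
  C2: 12 − 12 = 0  (binding)
  C3: 21 − 10 = 11  (slack)
  C4: 46 − 37 = 9  (slack)

Optimal: x_1 = 1, x_2 = 7
Binding: C1, C2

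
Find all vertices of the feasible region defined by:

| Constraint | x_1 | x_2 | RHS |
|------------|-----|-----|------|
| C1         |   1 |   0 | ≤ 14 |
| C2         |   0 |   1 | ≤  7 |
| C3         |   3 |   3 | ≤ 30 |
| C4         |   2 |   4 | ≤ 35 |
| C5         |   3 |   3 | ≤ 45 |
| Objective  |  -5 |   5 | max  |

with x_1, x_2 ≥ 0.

(0, 0), (10, 0), (3, 7), (0, 7)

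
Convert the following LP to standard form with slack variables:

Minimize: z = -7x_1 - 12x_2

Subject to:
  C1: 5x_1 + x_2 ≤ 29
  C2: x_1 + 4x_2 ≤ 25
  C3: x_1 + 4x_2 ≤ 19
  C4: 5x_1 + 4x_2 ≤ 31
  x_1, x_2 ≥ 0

min z = -7x_1 - 12x_2

s.t.
  5x_1 + x_2 + s1 = 29
  x_1 + 4x_2 + s2 = 25
  x_1 + 4x_2 + s3 = 19
  5x_1 + 4x_2 + s4 = 31
  x_1, x_2, s1, s2, s3, s4 ≥ 0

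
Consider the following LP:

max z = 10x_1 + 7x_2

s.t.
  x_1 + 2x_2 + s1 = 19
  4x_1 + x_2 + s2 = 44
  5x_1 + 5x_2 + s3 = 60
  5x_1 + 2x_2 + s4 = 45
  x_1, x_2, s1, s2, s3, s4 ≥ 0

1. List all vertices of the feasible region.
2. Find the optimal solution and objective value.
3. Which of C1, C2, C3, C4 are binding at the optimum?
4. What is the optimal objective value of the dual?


1. (0, 0), (9, 0), (7, 5), (5, 7), (0, 9.5)
2. x_1 = 7, x_2 = 5, z = 105
3. C3, C4
4. 105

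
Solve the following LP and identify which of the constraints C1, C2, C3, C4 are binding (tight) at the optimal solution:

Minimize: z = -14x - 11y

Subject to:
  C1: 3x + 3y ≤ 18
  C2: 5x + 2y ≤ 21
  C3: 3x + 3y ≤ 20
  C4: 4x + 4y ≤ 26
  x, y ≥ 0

At x = 3, y = 3, compute slack b - a·x for each constraint:
  C1: 18 − 18 = 0  (binding)
  C2: 21 − 21 = 0  (binding)
  C3: 20 − 18 = 2  (slack)
  C4: 26 − 24 = 2  (slack)

Optimal: x = 3, y = 3
Binding: C1, C2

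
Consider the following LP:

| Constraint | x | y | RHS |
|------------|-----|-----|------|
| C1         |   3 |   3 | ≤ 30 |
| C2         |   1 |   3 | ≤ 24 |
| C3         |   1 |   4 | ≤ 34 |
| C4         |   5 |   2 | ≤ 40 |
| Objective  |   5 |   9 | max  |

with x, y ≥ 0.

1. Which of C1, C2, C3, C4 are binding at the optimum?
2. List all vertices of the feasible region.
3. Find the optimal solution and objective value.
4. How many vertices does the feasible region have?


1. C1, C2
2. (0, 0), (8, 0), (6.667, 3.333), (3, 7), (0, 8)
3. x = 3, y = 7, z = 78
4. 5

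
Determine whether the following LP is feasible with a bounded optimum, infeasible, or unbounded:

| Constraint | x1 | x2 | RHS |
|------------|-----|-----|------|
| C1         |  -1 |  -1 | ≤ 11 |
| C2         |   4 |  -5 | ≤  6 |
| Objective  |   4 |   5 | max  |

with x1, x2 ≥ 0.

Unbounded (objective can increase without bound)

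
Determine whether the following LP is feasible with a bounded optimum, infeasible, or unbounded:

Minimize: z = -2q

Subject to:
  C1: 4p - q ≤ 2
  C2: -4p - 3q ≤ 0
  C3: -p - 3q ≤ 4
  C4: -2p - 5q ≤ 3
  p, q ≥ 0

Unbounded (objective can decrease without bound)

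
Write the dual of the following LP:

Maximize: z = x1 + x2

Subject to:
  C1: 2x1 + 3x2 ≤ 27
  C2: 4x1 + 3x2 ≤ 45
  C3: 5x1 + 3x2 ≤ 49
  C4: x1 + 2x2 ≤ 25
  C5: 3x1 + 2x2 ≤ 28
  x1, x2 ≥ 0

Primal max cᵀx s.t. Ax ≤ b, x ≥ 0  →  Dual min bᵀy s.t. Aᵀy ≥ c, y ≥ 0.

Minimize: z = 27y1 + 45y2 + 49y3 + 25y4 + 28y5

Subject to:
  2y1 + 4y2 + 5y3 + y4 + 3y5 ≥ 1
  3y1 + 3y2 + 3y3 + 2y4 + 2y5 ≥ 1
  y1, y2, y3, y4, y5 ≥ 0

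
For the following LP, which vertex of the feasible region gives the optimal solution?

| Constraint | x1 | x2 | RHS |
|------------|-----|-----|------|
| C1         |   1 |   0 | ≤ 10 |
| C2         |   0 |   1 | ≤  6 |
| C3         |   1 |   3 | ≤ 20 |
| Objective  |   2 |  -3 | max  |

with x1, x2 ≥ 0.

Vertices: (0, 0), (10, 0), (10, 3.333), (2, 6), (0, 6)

Evaluate the objective at each vertex of the feasible region:
  z(0, 0) = 0
  z(10, 0) = 20  ←
  z(10, 3.333) = 10
  z(2, 6) = -14
  z(0, 6) = -18
The maximum is at x1 = 10, x2 = 0.

(10, 0)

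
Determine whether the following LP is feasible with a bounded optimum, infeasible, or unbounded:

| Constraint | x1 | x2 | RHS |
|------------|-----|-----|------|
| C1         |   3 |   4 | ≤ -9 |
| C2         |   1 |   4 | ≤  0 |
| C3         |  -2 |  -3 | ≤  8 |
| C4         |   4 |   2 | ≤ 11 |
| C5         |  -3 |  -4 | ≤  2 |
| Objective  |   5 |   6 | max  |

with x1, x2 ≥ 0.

Infeasible (no feasible solution exists)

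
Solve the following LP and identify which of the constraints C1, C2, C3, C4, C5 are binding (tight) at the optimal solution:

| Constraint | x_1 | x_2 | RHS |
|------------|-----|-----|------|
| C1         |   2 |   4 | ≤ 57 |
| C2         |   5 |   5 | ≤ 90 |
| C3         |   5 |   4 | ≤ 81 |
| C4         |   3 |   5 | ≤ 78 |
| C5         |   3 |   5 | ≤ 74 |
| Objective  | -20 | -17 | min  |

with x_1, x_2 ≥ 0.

At x_1 = 9, x_2 = 9, compute slack b - a·x for each constraint:
  C1: 57 − 54 = 3  (slack)
  C2: 90 − 90 = 0  (binding)
  C3: 81 − 81 = 0  (binding)
  C4: 78 − 72 = 6  (slack)
  C5: 74 − 72 = 2  (slack)

Optimal: x_1 = 9, x_2 = 9
Binding: C2, C3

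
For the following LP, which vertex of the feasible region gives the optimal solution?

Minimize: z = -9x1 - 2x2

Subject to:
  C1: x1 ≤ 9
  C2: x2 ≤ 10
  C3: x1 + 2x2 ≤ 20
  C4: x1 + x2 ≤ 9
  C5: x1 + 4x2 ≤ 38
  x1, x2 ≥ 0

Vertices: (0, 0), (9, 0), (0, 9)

Evaluate the objective at each vertex of the feasible region:
  z(0, 0) = 0
  z(9, 0) = -81  ←
  z(0, 9) = -18
The minimum is at x1 = 9, x2 = 0.

(9, 0)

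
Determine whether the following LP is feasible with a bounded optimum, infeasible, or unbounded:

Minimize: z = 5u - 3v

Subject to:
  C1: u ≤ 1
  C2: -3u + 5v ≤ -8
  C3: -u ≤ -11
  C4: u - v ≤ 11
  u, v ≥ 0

Infeasible (no feasible solution exists)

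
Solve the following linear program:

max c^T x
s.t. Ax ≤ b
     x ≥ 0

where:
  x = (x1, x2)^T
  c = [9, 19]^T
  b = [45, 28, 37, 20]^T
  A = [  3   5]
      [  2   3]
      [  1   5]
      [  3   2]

Evaluate the objective at each vertex of the feasible region:
  z(0, 0) = 0
  z(6.667, 0) = 60
  z(2, 7) = 151  ←
  z(0, 7.4) = 140.6
The maximum is at x1 = 2, x2 = 7.

x1 = 2, x2 = 7, z = 151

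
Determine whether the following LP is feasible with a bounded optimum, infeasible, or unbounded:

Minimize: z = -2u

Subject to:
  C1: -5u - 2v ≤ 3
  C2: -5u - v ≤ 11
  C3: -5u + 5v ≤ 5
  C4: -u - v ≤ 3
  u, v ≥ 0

Unbounded (objective can decrease without bound)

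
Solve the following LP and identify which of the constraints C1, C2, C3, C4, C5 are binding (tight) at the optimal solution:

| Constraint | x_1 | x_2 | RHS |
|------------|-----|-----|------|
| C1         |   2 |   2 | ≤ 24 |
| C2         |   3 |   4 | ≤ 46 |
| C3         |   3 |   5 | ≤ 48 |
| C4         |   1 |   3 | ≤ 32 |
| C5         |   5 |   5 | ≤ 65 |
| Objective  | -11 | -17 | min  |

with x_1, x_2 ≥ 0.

At x_1 = 6, x_2 = 6, compute slack b - a·x for each constraint:
  C1: 24 − 24 = 0  (binding)
  C2: 46 − 42 = 4  (slack)
  C3: 48 − 48 = 0  (binding)
  C4: 32 − 24 = 8  (slack)
  C5: 65 − 60 = 5  (slack)

Optimal: x_1 = 6, x_2 = 6
Binding: C1, C3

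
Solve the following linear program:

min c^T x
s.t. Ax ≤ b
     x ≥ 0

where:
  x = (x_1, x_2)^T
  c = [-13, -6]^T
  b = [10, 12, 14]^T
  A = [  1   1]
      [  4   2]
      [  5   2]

Evaluate the objective at each vertex of the feasible region:
  z(0, 0) = 0
  z(2.8, 0) = -36.4
  z(2, 2) = -38  ←
  z(0, 6) = -36
The minimum is at x_1 = 2, x_2 = 2.

x_1 = 2, x_2 = 2, z = -38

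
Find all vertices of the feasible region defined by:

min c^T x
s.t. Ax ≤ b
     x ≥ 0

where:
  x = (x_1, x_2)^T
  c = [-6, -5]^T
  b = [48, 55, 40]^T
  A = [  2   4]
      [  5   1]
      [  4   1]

(0, 0), (10, 0), (8, 8), (0, 12)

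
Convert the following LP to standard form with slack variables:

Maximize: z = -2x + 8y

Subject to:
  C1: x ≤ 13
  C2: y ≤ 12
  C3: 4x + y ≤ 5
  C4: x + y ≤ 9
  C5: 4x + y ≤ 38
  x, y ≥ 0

max z = -2x + 8y

s.t.
  x + s1 = 13
  y + s2 = 12
  4x + y + s3 = 5
  x + y + s4 = 9
  4x + y + s5 = 38
  x, y, s1, s2, s3, s4, s5 ≥ 0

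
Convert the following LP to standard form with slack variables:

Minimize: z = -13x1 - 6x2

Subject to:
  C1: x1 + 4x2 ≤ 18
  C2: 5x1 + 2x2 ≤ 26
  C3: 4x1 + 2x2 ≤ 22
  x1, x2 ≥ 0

min z = -13x1 - 6x2

s.t.
  x1 + 4x2 + s1 = 18
  5x1 + 2x2 + s2 = 26
  4x1 + 2x2 + s3 = 22
  x1, x2, s1, s2, s3 ≥ 0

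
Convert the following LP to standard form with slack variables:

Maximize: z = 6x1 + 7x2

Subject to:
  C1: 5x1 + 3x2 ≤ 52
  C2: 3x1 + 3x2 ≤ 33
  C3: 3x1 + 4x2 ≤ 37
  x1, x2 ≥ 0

max z = 6x1 + 7x2

s.t.
  5x1 + 3x2 + s1 = 52
  3x1 + 3x2 + s2 = 33
  3x1 + 4x2 + s3 = 37
  x1, x2, s1, s2, s3 ≥ 0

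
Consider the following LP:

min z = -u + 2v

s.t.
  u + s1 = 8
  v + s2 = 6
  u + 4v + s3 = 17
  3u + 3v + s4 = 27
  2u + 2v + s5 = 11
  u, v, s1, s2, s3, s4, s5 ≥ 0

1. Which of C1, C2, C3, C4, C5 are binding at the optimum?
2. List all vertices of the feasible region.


1. C5
2. (0, 0), (5.5, 0), (1.667, 3.833), (0, 4.25)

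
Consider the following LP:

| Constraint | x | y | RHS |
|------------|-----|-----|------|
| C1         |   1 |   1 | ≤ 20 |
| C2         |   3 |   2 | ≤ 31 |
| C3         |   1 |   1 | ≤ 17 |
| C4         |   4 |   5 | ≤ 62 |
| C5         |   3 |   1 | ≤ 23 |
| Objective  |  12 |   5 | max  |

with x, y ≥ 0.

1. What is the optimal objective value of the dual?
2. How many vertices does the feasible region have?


1. 100
2. 5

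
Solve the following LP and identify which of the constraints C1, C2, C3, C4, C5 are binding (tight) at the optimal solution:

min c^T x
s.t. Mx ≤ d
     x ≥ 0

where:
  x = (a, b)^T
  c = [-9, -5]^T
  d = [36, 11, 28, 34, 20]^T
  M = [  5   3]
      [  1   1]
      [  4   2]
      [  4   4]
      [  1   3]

At a = 6, b = 2, compute slack b - a·x for each constraint:
  C1: 36 − 36 = 0  (binding)
  C2: 11 − 8 = 3  (slack)
  C3: 28 − 28 = 0  (binding)
  C4: 34 − 32 = 2  (slack)
  C5: 20 − 12 = 8  (slack)

Optimal: a = 6, b = 2
Binding: C1, C3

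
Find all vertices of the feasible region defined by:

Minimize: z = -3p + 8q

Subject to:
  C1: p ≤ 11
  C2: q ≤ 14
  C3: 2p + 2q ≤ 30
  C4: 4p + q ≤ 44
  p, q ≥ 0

(0, 0), (11, 0), (9.667, 5.333), (1, 14), (0, 14)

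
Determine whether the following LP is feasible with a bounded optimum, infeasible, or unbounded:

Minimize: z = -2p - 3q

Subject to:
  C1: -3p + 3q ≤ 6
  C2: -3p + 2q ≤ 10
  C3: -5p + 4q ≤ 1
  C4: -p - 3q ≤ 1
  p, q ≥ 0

Unbounded (objective can decrease without bound)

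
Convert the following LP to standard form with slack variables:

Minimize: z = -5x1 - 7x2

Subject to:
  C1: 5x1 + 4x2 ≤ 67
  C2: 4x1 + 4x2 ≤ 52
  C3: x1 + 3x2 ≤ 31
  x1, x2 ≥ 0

min z = -5x1 - 7x2

s.t.
  5x1 + 4x2 + s1 = 67
  4x1 + 4x2 + s2 = 52
  x1 + 3x2 + s3 = 31
  x1, x2, s1, s2, s3 ≥ 0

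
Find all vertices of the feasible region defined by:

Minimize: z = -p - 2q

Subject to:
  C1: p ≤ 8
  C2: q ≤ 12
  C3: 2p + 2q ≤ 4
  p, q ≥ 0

(0, 0), (2, 0), (0, 2)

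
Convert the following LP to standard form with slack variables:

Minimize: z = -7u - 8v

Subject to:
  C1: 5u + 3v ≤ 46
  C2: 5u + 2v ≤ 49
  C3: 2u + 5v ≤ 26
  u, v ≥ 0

min z = -7u - 8v

s.t.
  5u + 3v + s1 = 46
  5u + 2v + s2 = 49
  2u + 5v + s3 = 26
  u, v, s1, s2, s3 ≥ 0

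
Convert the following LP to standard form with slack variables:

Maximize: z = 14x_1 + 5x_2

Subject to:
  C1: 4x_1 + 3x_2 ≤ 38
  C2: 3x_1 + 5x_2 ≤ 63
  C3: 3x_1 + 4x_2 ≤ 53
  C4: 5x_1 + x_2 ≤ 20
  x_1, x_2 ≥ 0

max z = 14x_1 + 5x_2

s.t.
  4x_1 + 3x_2 + s1 = 38
  3x_1 + 5x_2 + s2 = 63
  3x_1 + 4x_2 + s3 = 53
  5x_1 + x_2 + s4 = 20
  x_1, x_2, s1, s2, s3, s4 ≥ 0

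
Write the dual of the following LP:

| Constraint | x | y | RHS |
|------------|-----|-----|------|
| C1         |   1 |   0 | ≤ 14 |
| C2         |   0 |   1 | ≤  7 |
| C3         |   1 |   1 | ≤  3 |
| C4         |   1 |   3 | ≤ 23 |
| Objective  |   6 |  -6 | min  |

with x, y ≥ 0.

Primal min cᵀx s.t. Ax ≤ b, x ≥ 0  →  Dual max −bᵀy s.t. Aᵀy ≥ −c, y ≥ 0.

Maximize: z = -14y1 - 7y2 - 3y3 - 23y4

Subject to:
  y1 + y3 + y4 ≥ -6
  y2 + y3 + 3y4 ≥ 6
  y1, y2, y3, y4 ≥ 0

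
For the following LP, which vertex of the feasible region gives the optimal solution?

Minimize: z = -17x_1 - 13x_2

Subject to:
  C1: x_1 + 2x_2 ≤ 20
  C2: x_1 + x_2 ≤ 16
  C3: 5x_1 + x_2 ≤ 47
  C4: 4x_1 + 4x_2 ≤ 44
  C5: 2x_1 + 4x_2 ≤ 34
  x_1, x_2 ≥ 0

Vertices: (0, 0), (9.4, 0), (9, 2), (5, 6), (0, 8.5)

Evaluate the objective at each vertex of the feasible region:
  z(0, 0) = 0
  z(9.4, 0) = -159.8
  z(9, 2) = -179  ←
  z(5, 6) = -163
  z(0, 8.5) = -110.5
The minimum is at x_1 = 9, x_2 = 2.

(9, 2)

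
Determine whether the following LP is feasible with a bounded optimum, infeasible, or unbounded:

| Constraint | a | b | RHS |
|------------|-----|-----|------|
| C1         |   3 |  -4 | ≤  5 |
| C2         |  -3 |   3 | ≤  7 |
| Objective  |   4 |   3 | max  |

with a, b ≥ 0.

Unbounded (objective can increase without bound)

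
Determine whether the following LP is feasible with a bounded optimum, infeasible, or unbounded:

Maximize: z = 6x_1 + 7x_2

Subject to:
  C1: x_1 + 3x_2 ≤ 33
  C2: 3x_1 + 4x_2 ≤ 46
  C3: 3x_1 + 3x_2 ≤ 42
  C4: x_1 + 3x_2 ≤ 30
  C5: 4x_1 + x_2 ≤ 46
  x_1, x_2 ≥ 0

Feasible with a bounded optimal solution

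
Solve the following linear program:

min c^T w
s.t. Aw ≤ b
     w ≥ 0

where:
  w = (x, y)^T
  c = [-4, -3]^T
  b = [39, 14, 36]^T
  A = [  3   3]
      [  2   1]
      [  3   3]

Evaluate the objective at each vertex of the feasible region:
  z(0, 0) = 0
  z(7, 0) = -28
  z(2, 10) = -38  ←
  z(0, 12) = -36
The minimum is at x = 2, y = 10.

x = 2, y = 10, z = -38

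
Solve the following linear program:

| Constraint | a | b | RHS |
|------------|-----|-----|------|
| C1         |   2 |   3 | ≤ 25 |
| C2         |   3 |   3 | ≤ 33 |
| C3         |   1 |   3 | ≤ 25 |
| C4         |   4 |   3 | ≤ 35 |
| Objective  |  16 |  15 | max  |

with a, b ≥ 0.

Evaluate the objective at each vertex of the feasible region:
  z(0, 0) = 0
  z(8.75, 0) = 140
  z(5, 5) = 155  ←
  z(0, 8.333) = 125
The maximum is at a = 5, b = 5.

a = 5, b = 5, z = 155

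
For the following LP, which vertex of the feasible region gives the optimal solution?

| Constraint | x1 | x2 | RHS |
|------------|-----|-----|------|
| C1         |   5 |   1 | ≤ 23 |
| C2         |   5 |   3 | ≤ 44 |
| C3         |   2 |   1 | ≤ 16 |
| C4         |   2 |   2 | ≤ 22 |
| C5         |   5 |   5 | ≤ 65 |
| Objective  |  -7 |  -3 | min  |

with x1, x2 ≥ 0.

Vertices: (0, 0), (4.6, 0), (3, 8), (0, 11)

Evaluate the objective at each vertex of the feasible region:
  z(0, 0) = 0
  z(4.6, 0) = -32.2
  z(3, 8) = -45  ←
  z(0, 11) = -33
The minimum is at x1 = 3, x2 = 8.

(3, 8)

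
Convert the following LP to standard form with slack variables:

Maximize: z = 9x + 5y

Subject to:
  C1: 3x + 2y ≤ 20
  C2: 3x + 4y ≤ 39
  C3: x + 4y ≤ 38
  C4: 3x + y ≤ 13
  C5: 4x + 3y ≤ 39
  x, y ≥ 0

max z = 9x + 5y

s.t.
  3x + 2y + s1 = 20
  3x + 4y + s2 = 39
  x + 4y + s3 = 38
  3x + y + s4 = 13
  4x + 3y + s5 = 39
  x, y, s1, s2, s3, s4, s5 ≥ 0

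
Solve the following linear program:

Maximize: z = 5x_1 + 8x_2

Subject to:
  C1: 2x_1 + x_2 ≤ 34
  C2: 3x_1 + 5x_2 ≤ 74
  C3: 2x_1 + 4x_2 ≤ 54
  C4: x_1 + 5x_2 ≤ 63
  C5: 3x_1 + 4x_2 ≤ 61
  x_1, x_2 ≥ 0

Evaluate the objective at each vertex of the feasible region:
  z(0, 0) = 0
  z(17, 0) = 85
  z(15, 4) = 107
  z(7, 10) = 115  ←
  z(3, 12) = 111
  z(0, 12.6) = 100.8
The maximum is at x_1 = 7, x_2 = 10.

x_1 = 7, x_2 = 10, z = 115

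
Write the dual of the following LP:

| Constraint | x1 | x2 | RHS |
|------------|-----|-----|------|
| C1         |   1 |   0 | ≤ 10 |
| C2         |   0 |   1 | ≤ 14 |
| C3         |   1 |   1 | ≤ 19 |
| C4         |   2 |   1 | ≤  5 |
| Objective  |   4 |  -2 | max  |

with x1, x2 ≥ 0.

Primal max cᵀx s.t. Ax ≤ b, x ≥ 0  →  Dual min bᵀy s.t. Aᵀy ≥ c, y ≥ 0.

Minimize: z = 10y1 + 14y2 + 19y3 + 5y4

Subject to:
  y1 + y3 + 2y4 ≥ 4
  y2 + y3 + y4 ≥ -2
  y1, y2, y3, y4 ≥ 0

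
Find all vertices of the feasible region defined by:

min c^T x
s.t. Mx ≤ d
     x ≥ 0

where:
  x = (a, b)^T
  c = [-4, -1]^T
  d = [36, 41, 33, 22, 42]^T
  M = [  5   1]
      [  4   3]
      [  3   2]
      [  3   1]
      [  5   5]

(0, 0), (7.2, 0), (7, 1), (6.8, 1.6), (0, 8.4)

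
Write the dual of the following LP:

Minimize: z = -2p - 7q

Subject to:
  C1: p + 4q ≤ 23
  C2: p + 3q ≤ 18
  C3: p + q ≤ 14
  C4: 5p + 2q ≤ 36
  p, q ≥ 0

Primal min cᵀx s.t. Ax ≤ b, x ≥ 0  →  Dual max −bᵀy s.t. Aᵀy ≥ −c, y ≥ 0.

Maximize: z = -23y1 - 18y2 - 14y3 - 36y4

Subject to:
  y1 + y2 + y3 + 5y4 ≥ 2
  4y1 + 3y2 + y3 + 2y4 ≥ 7
  y1, y2, y3, y4 ≥ 0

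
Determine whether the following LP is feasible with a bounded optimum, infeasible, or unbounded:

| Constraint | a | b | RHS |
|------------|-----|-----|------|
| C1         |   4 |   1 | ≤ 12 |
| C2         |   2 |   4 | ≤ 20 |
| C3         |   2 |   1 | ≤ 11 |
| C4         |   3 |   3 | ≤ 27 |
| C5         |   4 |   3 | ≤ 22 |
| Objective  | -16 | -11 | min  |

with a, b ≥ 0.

Feasible with a bounded optimal solution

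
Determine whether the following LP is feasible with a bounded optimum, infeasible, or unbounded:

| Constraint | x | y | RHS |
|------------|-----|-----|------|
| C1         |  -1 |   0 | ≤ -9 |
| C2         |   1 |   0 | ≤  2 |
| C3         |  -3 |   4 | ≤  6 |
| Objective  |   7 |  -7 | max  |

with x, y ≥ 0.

Infeasible (no feasible solution exists)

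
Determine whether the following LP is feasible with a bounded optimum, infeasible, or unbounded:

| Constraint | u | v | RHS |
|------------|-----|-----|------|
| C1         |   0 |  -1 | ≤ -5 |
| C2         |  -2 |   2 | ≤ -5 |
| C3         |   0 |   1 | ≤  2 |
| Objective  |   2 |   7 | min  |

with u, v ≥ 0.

Infeasible (no feasible solution exists)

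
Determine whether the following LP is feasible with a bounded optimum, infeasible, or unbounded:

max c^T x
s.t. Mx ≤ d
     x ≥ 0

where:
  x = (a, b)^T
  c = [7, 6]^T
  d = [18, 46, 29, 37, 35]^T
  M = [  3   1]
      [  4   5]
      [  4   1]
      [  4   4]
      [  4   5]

Feasible with a bounded optimal solution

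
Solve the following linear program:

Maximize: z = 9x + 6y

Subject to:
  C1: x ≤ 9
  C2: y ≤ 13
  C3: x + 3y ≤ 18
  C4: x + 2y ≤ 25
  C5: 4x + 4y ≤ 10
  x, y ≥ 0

Evaluate the objective at each vertex of the feasible region:
  z(0, 0) = 0
  z(2.5, 0) = 22.5  ←
  z(0, 2.5) = 15
The maximum is at x = 2.5, y = 0.

x = 2.5, y = 0, z = 22.5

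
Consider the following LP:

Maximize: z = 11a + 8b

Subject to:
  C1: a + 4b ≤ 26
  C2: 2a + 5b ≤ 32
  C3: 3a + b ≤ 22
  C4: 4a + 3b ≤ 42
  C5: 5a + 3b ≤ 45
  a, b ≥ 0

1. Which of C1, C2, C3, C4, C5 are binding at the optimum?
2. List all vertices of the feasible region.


1. C2, C3
2. (0, 0), (7.333, 0), (6, 4), (0, 6.4)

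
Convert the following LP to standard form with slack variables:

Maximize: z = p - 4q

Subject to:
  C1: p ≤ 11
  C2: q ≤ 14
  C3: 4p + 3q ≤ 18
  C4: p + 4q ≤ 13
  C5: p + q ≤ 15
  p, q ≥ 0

max z = p - 4q

s.t.
  p + s1 = 11
  q + s2 = 14
  4p + 3q + s3 = 18
  p + 4q + s4 = 13
  p + q + s5 = 15
  p, q, s1, s2, s3, s4, s5 ≥ 0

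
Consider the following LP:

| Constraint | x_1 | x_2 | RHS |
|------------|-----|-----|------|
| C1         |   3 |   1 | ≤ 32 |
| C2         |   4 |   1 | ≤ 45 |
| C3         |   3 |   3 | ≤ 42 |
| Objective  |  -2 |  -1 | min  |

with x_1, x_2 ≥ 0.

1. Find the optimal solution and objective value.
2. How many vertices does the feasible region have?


1. x_1 = 9, x_2 = 5, z = -23
2. 4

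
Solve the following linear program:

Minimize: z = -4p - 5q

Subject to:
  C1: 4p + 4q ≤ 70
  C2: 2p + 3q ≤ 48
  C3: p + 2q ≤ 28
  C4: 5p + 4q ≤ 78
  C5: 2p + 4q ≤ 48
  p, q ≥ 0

Evaluate the objective at each vertex of the feasible region:
  z(0, 0) = 0
  z(15.6, 0) = -62.4
  z(10, 7) = -75  ←
  z(0, 12) = -60
The minimum is at p = 10, q = 7.

p = 10, q = 7, z = -75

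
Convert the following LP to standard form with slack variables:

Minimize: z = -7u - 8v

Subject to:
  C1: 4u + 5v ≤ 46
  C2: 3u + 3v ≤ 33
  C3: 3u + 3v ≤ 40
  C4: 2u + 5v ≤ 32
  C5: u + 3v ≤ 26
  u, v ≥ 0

min z = -7u - 8v

s.t.
  4u + 5v + s1 = 46
  3u + 3v + s2 = 33
  3u + 3v + s3 = 40
  2u + 5v + s4 = 32
  u + 3v + s5 = 26
  u, v, s1, s2, s3, s4, s5 ≥ 0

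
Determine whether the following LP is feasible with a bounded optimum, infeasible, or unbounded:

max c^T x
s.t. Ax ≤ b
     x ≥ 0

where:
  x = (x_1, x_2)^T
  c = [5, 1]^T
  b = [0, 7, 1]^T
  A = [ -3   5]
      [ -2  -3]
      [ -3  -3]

Unbounded (objective can increase without bound)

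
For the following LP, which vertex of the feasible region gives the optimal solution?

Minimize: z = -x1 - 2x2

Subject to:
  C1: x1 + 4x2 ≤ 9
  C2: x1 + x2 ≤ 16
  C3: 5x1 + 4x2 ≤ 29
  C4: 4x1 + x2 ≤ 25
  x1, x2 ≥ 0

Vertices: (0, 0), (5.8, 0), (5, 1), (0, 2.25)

Evaluate the objective at each vertex of the feasible region:
  z(0, 0) = 0
  z(5.8, 0) = -5.8
  z(5, 1) = -7  ←
  z(0, 2.25) = -4.5
The minimum is at x1 = 5, x2 = 1.

(5, 1)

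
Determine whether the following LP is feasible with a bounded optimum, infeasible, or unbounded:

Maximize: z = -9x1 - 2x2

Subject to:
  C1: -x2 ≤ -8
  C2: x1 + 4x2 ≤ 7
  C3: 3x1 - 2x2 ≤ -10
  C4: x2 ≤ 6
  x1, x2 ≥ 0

Infeasible (no feasible solution exists)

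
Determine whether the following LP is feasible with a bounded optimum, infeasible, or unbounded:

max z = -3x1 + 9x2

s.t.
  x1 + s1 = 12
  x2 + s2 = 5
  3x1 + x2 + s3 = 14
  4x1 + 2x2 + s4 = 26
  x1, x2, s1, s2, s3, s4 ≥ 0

Feasible with a bounded optimal solution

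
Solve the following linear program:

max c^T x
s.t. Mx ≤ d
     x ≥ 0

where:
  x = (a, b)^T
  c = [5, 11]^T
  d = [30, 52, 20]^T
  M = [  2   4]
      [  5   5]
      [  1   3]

Evaluate the objective at each vertex of the feasible region:
  z(0, 0) = 0
  z(10.4, 0) = 52
  z(5.8, 4.6) = 79.6
  z(5, 5) = 80  ←
  z(0, 6.667) = 73.33
The maximum is at a = 5, b = 5.

a = 5, b = 5, z = 80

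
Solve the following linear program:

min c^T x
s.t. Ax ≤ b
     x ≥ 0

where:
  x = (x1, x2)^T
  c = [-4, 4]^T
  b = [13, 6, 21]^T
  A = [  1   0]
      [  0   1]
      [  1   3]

Evaluate the objective at each vertex of the feasible region:
  z(0, 0) = 0
  z(13, 0) = -52  ←
  z(13, 2.667) = -41.33
  z(3, 6) = 12
  z(0, 6) = 24
The minimum is at x1 = 13, x2 = 0.

x1 = 13, x2 = 0, z = -52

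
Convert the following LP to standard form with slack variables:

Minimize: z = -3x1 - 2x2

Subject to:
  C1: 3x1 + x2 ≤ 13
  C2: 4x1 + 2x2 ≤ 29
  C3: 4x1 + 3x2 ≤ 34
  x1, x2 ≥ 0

min z = -3x1 - 2x2

s.t.
  3x1 + x2 + s1 = 13
  4x1 + 2x2 + s2 = 29
  4x1 + 3x2 + s3 = 34
  x1, x2, s1, s2, s3 ≥ 0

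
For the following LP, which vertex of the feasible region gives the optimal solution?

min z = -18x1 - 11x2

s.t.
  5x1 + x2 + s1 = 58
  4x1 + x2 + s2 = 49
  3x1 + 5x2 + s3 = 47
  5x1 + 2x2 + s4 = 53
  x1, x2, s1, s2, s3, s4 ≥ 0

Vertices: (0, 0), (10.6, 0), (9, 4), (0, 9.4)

Evaluate the objective at each vertex of the feasible region:
  z(0, 0) = 0
  z(10.6, 0) = -190.8
  z(9, 4) = -206  ←
  z(0, 9.4) = -103.4
The minimum is at x1 = 9, x2 = 4.

(9, 4)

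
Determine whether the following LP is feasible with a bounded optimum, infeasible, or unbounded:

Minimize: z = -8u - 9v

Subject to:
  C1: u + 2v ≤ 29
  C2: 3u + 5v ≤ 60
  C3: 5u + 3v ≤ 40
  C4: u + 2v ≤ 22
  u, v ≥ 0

Feasible with a bounded optimal solution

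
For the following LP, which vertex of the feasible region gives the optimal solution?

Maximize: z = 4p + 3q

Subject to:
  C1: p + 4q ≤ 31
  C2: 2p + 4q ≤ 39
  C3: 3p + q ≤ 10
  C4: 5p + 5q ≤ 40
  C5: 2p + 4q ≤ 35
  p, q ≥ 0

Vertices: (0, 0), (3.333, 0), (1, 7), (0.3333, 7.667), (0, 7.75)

Evaluate the objective at each vertex of the feasible region:
  z(0, 0) = 0
  z(3.333, 0) = 13.33
  z(1, 7) = 25  ←
  z(0.3333, 7.667) = 24.33
  z(0, 7.75) = 23.25
The maximum is at p = 1, q = 7.

(1, 7)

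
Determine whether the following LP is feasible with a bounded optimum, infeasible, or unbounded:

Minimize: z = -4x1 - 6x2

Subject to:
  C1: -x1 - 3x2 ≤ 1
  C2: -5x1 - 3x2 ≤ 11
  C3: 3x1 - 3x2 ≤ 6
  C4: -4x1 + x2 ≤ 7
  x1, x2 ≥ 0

Unbounded (objective can decrease without bound)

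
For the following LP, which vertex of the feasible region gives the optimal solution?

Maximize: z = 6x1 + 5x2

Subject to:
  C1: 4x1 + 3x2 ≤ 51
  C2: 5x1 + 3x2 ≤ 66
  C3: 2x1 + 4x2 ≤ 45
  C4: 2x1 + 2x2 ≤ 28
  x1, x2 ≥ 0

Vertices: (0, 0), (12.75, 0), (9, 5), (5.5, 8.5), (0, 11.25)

Evaluate the objective at each vertex of the feasible region:
  z(0, 0) = 0
  z(12.75, 0) = 76.5
  z(9, 5) = 79  ←
  z(5.5, 8.5) = 75.5
  z(0, 11.25) = 56.25
The maximum is at x1 = 9, x2 = 5.

(9, 5)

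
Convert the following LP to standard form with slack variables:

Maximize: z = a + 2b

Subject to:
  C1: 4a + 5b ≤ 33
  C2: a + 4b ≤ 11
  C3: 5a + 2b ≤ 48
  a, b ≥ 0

max z = a + 2b

s.t.
  4a + 5b + s1 = 33
  a + 4b + s2 = 11
  5a + 2b + s3 = 48
  a, b, s1, s2, s3 ≥ 0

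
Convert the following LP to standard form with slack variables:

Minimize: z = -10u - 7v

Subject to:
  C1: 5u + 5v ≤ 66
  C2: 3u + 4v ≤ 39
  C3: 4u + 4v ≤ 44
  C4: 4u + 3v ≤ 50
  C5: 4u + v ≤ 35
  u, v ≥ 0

min z = -10u - 7v

s.t.
  5u + 5v + s1 = 66
  3u + 4v + s2 = 39
  4u + 4v + s3 = 44
  4u + 3v + s4 = 50
  4u + v + s5 = 35
  u, v, s1, s2, s3, s4, s5 ≥ 0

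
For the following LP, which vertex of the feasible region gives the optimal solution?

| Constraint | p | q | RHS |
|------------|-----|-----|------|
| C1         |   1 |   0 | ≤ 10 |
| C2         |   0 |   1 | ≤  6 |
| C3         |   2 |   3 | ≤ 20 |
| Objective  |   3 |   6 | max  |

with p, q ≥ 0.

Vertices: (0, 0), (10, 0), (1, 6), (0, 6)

Evaluate the objective at each vertex of the feasible region:
  z(0, 0) = 0
  z(10, 0) = 30
  z(1, 6) = 39  ←
  z(0, 6) = 36
The maximum is at p = 1, q = 6.

(1, 6)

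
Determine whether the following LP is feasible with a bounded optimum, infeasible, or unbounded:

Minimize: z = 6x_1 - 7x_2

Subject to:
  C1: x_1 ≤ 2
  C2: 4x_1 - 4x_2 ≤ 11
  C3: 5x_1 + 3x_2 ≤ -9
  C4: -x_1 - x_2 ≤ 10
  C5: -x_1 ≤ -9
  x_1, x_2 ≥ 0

Infeasible (no feasible solution exists)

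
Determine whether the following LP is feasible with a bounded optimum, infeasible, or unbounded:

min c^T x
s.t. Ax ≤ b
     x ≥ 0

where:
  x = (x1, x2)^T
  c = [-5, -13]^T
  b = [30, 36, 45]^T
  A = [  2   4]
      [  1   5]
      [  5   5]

Feasible with a bounded optimal solution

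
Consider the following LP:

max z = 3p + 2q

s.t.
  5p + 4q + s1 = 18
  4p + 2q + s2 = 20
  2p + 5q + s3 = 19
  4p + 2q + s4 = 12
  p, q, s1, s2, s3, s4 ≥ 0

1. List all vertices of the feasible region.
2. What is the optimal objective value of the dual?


1. (0, 0), (3, 0), (2, 2), (0.8235, 3.471), (0, 3.8)
2. 10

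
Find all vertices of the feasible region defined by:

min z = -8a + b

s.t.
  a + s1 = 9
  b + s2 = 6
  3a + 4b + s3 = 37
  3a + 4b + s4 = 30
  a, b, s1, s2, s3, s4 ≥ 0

(0, 0), (9, 0), (9, 0.75), (2, 6), (0, 6)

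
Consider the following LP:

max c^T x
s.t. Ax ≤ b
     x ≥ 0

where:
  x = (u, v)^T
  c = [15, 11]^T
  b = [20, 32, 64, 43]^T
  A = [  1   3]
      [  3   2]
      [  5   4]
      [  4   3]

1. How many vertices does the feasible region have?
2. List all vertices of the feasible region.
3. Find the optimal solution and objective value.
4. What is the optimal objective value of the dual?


1. 5
2. (0, 0), (10.67, 0), (10, 1), (7.667, 4.111), (0, 6.667)
3. u = 10, v = 1, z = 161
4. 161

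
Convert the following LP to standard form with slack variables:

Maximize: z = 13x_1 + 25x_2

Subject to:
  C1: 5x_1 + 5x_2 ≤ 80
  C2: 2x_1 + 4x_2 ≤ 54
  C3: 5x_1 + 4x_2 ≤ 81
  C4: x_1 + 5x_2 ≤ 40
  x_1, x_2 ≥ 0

max z = 13x_1 + 25x_2

s.t.
  5x_1 + 5x_2 + s1 = 80
  2x_1 + 4x_2 + s2 = 54
  5x_1 + 4x_2 + s3 = 81
  x_1 + 5x_2 + s4 = 40
  x_1, x_2, s1, s2, s3, s4 ≥ 0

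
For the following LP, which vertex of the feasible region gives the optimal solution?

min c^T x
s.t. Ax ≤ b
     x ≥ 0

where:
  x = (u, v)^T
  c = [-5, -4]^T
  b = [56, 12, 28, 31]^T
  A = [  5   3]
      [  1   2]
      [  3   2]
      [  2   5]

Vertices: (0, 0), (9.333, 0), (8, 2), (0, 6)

Evaluate the objective at each vertex of the feasible region:
  z(0, 0) = 0
  z(9.333, 0) = -46.67
  z(8, 2) = -48  ←
  z(0, 6) = -24
The minimum is at u = 8, v = 2.

(8, 2)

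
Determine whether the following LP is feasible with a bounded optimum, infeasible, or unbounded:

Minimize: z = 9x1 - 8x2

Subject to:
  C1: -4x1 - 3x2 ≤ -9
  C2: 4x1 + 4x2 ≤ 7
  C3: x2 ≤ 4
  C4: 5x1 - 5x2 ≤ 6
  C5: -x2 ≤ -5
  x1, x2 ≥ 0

Infeasible (no feasible solution exists)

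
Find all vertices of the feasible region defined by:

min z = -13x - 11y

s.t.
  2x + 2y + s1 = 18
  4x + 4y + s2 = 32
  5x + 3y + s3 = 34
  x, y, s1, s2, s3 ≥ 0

(0, 0), (6.8, 0), (5, 3), (0, 8)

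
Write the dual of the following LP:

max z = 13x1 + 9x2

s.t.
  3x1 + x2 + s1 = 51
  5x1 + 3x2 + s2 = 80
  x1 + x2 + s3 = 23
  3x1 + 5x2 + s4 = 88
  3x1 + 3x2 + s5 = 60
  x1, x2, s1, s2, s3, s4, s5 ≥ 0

Primal max cᵀx s.t. Ax ≤ b, x ≥ 0  →  Dual min bᵀy s.t. Aᵀy ≥ c, y ≥ 0.

Minimize: z = 51y1 + 80y2 + 23y3 + 88y4 + 60y5

Subject to:
  3y1 + 5y2 + y3 + 3y4 + 3y5 ≥ 13
  y1 + 3y2 + y3 + 5y4 + 3y5 ≥ 9
  y1, y2, y3, y4, y5 ≥ 0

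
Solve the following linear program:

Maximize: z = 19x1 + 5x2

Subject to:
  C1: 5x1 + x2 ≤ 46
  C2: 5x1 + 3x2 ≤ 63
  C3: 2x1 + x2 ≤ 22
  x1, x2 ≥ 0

Evaluate the objective at each vertex of the feasible region:
  z(0, 0) = 0
  z(9.2, 0) = 174.8
  z(8, 6) = 182  ←
  z(3, 16) = 137
  z(0, 21) = 105
The maximum is at x1 = 8, x2 = 6.

x1 = 8, x2 = 6, z = 182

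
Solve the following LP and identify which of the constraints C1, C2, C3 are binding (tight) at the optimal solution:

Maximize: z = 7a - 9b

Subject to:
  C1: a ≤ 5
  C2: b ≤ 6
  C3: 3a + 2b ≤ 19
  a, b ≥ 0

At a = 5, b = 0, compute slack b - a·x for each constraint:
  C1: 5 − 5 = 0  (binding)
  C2: 6 − 0 = 6  (slack)
  C3: 19 − 15 = 4  (slack)

Optimal: a = 5, b = 0
Binding: C1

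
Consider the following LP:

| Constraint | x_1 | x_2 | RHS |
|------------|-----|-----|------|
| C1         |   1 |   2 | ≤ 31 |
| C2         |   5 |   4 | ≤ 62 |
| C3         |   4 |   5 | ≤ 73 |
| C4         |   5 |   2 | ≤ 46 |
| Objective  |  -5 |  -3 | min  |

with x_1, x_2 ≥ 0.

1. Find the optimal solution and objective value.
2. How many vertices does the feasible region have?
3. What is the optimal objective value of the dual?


1. x_1 = 6, x_2 = 8, z = -54
2. 5
3. -54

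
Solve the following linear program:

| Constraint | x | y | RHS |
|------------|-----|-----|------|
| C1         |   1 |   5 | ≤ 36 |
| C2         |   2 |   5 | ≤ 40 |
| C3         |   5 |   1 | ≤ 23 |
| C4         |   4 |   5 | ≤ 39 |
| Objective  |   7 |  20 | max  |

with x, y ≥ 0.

Evaluate the objective at each vertex of the feasible region:
  z(0, 0) = 0
  z(4.6, 0) = 32.2
  z(3.619, 4.905) = 123.4
  z(1, 7) = 147  ←
  z(0, 7.2) = 144
The maximum is at x = 1, y = 7.

x = 1, y = 7, z = 147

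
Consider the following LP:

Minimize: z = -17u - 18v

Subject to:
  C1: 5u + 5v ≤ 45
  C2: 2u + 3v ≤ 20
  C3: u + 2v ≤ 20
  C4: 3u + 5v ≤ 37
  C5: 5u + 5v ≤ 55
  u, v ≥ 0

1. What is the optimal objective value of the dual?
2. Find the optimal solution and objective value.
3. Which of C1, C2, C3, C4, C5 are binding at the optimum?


1. -155
2. u = 7, v = 2, z = -155
3. C1, C2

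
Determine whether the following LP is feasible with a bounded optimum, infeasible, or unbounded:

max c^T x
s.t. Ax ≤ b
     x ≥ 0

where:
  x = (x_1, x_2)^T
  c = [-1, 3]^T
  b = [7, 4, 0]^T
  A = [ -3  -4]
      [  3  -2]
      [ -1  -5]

Unbounded (objective can increase without bound)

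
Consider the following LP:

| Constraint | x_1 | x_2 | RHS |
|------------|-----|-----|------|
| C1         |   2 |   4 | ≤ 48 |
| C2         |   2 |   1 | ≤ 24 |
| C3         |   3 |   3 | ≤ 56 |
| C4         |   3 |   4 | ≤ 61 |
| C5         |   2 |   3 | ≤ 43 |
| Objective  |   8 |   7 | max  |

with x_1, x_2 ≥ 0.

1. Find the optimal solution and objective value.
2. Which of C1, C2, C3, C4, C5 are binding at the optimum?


1. x_1 = 8, x_2 = 8, z = 120
2. C1, C2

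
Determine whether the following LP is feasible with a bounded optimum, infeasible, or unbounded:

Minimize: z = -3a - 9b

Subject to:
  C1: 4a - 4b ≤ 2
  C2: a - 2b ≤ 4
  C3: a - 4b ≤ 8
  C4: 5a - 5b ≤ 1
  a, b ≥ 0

Unbounded (objective can decrease without bound)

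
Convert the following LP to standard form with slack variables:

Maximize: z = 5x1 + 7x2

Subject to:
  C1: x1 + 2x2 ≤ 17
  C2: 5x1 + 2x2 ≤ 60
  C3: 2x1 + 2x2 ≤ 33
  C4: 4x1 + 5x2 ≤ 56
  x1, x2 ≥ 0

max z = 5x1 + 7x2

s.t.
  x1 + 2x2 + s1 = 17
  5x1 + 2x2 + s2 = 60
  2x1 + 2x2 + s3 = 33
  4x1 + 5x2 + s4 = 56
  x1, x2, s1, s2, s3, s4 ≥ 0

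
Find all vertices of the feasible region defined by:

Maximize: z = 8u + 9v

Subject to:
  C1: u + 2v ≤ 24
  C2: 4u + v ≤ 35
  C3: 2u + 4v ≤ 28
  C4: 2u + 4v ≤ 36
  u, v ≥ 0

(0, 0), (8.75, 0), (8, 3), (0, 7)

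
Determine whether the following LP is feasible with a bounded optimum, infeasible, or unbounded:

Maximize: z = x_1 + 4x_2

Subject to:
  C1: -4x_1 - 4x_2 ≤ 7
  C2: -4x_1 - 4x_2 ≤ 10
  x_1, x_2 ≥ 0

Unbounded (objective can increase without bound)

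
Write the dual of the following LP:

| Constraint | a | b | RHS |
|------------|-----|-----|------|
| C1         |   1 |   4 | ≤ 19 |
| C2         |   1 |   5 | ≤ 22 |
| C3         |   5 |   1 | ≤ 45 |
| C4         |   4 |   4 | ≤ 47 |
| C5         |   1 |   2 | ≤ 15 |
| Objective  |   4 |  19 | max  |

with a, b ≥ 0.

Primal max cᵀx s.t. Ax ≤ b, x ≥ 0  →  Dual min bᵀy s.t. Aᵀy ≥ c, y ≥ 0.

Minimize: z = 19y1 + 22y2 + 45y3 + 47y4 + 15y5

Subject to:
  y1 + y2 + 5y3 + 4y4 + y5 ≥ 4
  4y1 + 5y2 + y3 + 4y4 + 2y5 ≥ 19
  y1, y2, y3, y4, y5 ≥ 0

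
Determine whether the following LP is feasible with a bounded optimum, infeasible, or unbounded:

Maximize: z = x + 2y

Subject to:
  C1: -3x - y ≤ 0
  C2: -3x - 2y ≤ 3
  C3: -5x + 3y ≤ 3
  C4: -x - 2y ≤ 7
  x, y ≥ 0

Unbounded (objective can increase without bound)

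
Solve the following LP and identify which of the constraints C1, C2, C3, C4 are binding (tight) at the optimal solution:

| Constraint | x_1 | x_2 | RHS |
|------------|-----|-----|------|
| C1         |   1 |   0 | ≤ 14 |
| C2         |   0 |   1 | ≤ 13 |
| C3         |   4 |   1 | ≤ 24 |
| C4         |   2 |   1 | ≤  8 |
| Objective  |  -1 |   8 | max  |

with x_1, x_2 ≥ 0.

At x_1 = 0, x_2 = 8, compute slack b - a·x for each constraint:
  C1: 14 − 0 = 14  (slack)
  C2: 13 − 8 = 5  (slack)
  C3: 24 − 8 = 16  (slack)
  C4: 8 − 8 = 0  (binding)

Optimal: x_1 = 0, x_2 = 8
Binding: C4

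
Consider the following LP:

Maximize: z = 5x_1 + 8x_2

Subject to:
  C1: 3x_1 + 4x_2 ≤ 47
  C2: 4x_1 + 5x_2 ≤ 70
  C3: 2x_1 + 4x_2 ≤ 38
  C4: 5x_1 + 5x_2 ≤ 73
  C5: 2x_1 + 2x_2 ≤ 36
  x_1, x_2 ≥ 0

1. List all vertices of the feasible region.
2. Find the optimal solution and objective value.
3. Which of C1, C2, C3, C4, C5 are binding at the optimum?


1. (0, 0), (14.6, 0), (11.4, 3.2), (9, 5), (0, 9.5)
2. x_1 = 9, x_2 = 5, z = 85
3. C1, C3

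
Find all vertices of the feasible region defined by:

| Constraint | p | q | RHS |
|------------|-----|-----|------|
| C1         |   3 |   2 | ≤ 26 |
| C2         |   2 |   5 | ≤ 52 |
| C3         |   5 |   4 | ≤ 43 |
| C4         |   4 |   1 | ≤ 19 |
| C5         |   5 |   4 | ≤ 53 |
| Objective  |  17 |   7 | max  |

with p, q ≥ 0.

(0, 0), (4.75, 0), (3, 7), (0.4118, 10.24), (0, 10.4)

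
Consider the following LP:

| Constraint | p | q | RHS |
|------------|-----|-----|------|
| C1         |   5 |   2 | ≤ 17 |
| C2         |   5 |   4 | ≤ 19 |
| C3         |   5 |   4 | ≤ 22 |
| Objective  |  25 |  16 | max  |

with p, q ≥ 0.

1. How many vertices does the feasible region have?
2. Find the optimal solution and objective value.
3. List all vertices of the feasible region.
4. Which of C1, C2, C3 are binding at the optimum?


1. 4
2. p = 3, q = 1, z = 91
3. (0, 0), (3.4, 0), (3, 1), (0, 4.75)
4. C1, C2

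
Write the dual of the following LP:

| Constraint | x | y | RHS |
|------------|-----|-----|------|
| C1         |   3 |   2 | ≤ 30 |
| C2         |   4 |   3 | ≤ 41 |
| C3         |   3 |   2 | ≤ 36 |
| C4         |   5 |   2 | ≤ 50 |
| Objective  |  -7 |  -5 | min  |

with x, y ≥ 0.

Primal min cᵀx s.t. Ax ≤ b, x ≥ 0  →  Dual max −bᵀy s.t. Aᵀy ≥ −c, y ≥ 0.

Maximize: z = -30y1 - 41y2 - 36y3 - 50y4

Subject to:
  3y1 + 4y2 + 3y3 + 5y4 ≥ 7
  2y1 + 3y2 + 2y3 + 2y4 ≥ 5
  y1, y2, y3, y4 ≥ 0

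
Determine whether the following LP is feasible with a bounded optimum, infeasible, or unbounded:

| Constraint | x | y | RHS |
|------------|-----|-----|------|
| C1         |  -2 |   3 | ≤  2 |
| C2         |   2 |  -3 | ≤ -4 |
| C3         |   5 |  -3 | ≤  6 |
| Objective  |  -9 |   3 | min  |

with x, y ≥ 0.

Infeasible (no feasible solution exists)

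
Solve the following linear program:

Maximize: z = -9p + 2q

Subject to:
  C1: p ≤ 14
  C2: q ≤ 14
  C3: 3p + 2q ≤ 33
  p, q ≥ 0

Evaluate the objective at each vertex of the feasible region:
  z(0, 0) = 0
  z(11, 0) = -99
  z(1.667, 14) = 13
  z(0, 14) = 28  ←
The maximum is at p = 0, q = 14.

p = 0, q = 14, z = 28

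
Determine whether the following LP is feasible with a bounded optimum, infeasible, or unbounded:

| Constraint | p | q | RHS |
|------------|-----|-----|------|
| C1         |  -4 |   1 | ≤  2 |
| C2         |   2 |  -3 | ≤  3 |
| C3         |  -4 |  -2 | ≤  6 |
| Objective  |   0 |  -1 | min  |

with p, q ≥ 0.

Unbounded (objective can decrease without bound)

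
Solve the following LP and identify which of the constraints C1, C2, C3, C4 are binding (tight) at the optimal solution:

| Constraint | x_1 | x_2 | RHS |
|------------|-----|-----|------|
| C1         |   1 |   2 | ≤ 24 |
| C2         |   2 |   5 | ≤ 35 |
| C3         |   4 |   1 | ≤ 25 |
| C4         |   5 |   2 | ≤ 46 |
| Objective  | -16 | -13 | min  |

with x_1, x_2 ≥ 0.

At x_1 = 5, x_2 = 5, compute slack b - a·x for each constraint:
  C1: 24 − 15 = 9  (slack)
  C2: 35 − 35 = 0  (binding)
  C3: 25 − 25 = 0  (binding)
  C4: 46 − 35 = 11  (slack)

Optimal: x_1 = 5, x_2 = 5
Binding: C2, C3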